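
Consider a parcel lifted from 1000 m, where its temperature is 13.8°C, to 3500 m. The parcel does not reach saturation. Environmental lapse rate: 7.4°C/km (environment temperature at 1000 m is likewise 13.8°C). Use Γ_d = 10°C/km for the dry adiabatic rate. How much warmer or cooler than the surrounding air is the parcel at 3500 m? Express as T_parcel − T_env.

Parcel:
  1000–3500 m, dry: Δz = 2.5 km ⇒ ΔT = -25°C; T = -11.2°C
Environment:
  1000–3500 m, environment: Δz = 2.5 km ⇒ ΔT = -18.5°C; T = -4.7°C
T_parcel − T_env = -11.2 − (-4.7) = -6.5°C

-6.5°C (parcel cooler than environment)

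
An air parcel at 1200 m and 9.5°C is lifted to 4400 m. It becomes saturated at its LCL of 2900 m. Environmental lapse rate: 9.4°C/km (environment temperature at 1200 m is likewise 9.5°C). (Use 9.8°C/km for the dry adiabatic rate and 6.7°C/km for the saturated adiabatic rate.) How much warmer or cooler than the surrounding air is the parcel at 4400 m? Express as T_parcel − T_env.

+3.37°C (parcel warmer than environment)

Parcel:
  1200–2900 m, dry: Δz = 1.7 km ⇒ ΔT = -16.66°C; T = -7.16°C
  2900–4400 m, saturated: Δz = 1.5 km ⇒ ΔT = -10.05°C; T = -17.21°C
Environment:
  1200–4400 m, environment: Δz = 3.2 km ⇒ ΔT = -30.08°C; T = -20.58°C
T_parcel − T_env = -17.21 − (-20.58) = +3.37°C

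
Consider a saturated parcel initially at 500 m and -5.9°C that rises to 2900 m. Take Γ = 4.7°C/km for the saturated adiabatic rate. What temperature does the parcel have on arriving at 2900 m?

500–2900 m, saturated adiabatic: Δz = 2.4 km ⇒ ΔT = -11.28°C; T = -17.18°C

-17.18°C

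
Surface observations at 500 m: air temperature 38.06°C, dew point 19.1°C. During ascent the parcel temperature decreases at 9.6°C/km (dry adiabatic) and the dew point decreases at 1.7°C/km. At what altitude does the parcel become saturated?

T and T_d converge at 9.6 − 1.7 = 7.9°C per km
Height above start = (38.06 − 19.1) / 7.9 = 2.4 km
LCL altitude = 500 m + 2400 m = 2900 m

2900 m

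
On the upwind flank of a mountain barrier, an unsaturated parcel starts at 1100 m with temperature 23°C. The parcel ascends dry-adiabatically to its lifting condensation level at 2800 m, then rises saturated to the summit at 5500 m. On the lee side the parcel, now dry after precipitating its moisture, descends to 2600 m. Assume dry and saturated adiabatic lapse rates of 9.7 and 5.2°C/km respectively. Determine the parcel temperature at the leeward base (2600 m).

20.6°C

1100–2800 m, dry: Δz = 1.7 km ⇒ ΔT = -16.49°C; T = 6.51°C
2800–5500 m, saturated: Δz = 2.7 km ⇒ ΔT = -14.04°C; T = -7.53°C
5500–2600 m, dry descent: Δz = 2.9 km ⇒ ΔT = +28.13°C; T = 20.6°C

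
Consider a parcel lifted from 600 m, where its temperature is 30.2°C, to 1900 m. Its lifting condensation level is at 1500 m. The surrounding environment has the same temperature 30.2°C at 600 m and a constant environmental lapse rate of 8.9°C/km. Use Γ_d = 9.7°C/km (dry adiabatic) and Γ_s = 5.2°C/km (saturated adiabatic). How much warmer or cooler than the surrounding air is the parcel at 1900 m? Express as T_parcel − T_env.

+0.76°C (parcel warmer than environment)

Parcel:
  From 600 m to 1500 m (dry): cools by 9.7 × 0.9 = 8.73°C, giving 21.47°C.
  From 1500 m to 1900 m (saturated): cools by 5.2 × 0.4 = 2.08°C, giving 19.39°C.
Environment:
  From 600 m to 1900 m (environment): cools by 8.9 × 1.3 = 11.57°C, giving 18.63°C.
T_parcel − T_env = 19.39 − 18.63 = +0.76°C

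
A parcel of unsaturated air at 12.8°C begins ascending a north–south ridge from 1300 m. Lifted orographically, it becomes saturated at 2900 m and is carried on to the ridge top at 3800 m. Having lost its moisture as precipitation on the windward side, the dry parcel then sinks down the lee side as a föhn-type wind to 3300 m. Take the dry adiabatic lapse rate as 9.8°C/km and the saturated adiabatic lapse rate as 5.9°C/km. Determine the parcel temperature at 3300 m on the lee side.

Dry to 2900 m: -9.8 × 1.6 km = -15.68°C, so T = -2.88°C.
Saturated to 3800 m: -5.9 × 0.9 km = -5.31°C, so T = -8.19°C.
Dry descent to 3300 m: +9.8 × 0.5 km = +4.9°C, so T = -3.29°C.

-3.29°C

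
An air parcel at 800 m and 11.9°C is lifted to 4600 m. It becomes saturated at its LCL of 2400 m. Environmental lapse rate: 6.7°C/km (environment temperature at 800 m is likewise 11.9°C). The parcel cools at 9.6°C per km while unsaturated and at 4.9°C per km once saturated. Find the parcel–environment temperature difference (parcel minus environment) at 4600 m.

Parcel:
  800–2400 m, dry: Δz = 1.6 km ⇒ ΔT = -15.36°C; T = -3.46°C
  2400–4600 m, saturated: Δz = 2.2 km ⇒ ΔT = -10.78°C; T = -14.24°C
Environment:
  800–4600 m, environment: Δz = 3.8 km ⇒ ΔT = -25.46°C; T = -13.56°C
T_parcel − T_env = -14.24 − (-13.56) = -0.68°C

-0.68°C (parcel cooler than environment)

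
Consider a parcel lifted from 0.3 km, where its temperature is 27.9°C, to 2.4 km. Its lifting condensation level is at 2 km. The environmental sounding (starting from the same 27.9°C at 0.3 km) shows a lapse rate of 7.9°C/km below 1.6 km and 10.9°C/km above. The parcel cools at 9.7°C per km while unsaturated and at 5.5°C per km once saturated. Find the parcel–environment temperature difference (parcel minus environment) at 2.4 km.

+0.3°C (parcel warmer than environment)

Parcel:
  Dry to 2000 m: -9.7 × 1.7 km = -16.49°C, so T = 11.41°C.
  Saturated to 2400 m: -5.5 × 0.4 km = -2.2°C, so T = 9.21°C.
Environment:
  Environment, lower layer to 1600 m: -7.9 × 1.3 km = -10.27°C, so T = 17.63°C.
  Environment, upper layer to 2400 m: -10.9 × 0.8 km = -8.72°C, so T = 8.91°C.
T_parcel − T_env = 9.21 − 8.91 = +0.3°C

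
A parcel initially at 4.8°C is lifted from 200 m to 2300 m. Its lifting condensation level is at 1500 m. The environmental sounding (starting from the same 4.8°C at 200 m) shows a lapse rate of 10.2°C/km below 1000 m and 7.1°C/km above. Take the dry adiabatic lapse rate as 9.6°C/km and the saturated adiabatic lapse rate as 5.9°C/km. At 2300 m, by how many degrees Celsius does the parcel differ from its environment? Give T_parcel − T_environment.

Parcel:
  Dry to 1500 m: -9.6 × 1.3 km = -12.48°C, so T = -7.68°C.
  Saturated to 2300 m: -5.9 × 0.8 km = -4.72°C, so T = -12.4°C.
Environment:
  Environment, lower layer to 1000 m: -10.2 × 0.8 km = -8.16°C, so T = -3.36°C.
  Environment, upper layer to 2300 m: -7.1 × 1.3 km = -9.23°C, so T = -12.59°C.
T_parcel − T_env = -12.4 − (-12.59) = +0.19°C

+0.19°C (parcel warmer than environment)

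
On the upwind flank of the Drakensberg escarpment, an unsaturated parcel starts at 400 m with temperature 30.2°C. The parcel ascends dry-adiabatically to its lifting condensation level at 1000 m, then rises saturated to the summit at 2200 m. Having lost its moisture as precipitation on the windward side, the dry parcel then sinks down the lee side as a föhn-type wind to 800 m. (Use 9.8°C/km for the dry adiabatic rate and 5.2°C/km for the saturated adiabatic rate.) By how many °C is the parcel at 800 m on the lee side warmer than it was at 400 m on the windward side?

+1.6°C

Dry to 1000 m: -9.8 × 0.6 km = -5.88°C, so T = 24.32°C.
Saturated to 2200 m: -5.2 × 1.2 km = -6.24°C, so T = 18.08°C.
Dry descent to 800 m: +9.8 × 1.4 km = +13.72°C, so T = 31.8°C.
Net change vs windward start: 31.8 − 30.2 = +1.6°C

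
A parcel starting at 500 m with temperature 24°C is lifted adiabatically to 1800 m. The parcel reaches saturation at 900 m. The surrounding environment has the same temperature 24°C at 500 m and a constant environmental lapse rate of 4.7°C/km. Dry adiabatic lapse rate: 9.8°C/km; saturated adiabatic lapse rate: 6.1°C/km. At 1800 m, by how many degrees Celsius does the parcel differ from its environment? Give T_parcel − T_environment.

-3.3°C (parcel cooler than environment)

Parcel:
  500 → 900 m (dry, 9.8°C/km): ΔT = -9.8 × 0.4 = -3.92°C → T = 20.08°C
  900 → 1800 m (saturated, 6.1°C/km): ΔT = -6.1 × 0.9 = -5.49°C → T = 14.59°C
Environment:
  500 → 1800 m (environment, 4.7°C/km): ΔT = -4.7 × 1.3 = -6.11°C → T = 17.89°C
T_parcel − T_env = 14.59 − 17.89 = -3.3°C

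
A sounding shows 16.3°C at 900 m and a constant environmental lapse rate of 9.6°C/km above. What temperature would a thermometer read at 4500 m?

From 900 m to 4500 m (environmental): cools by 9.6 × 3.6 = 34.56°C, giving -18.26°C.

-18.26°C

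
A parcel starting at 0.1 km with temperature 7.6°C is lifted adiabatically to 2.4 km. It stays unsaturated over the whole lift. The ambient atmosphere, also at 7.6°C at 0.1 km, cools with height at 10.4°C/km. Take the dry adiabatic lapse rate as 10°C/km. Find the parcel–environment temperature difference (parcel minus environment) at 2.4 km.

+0.92°C (parcel warmer than environment)

Parcel:
  From 100 m to 2400 m (dry): cools by 10 × 2.3 = 23°C, giving -15.4°C.
Environment:
  From 100 m to 2400 m (environment): cools by 10.4 × 2.3 = 23.92°C, giving -16.32°C.
T_parcel − T_env = -15.4 − (-16.32) = +0.92°C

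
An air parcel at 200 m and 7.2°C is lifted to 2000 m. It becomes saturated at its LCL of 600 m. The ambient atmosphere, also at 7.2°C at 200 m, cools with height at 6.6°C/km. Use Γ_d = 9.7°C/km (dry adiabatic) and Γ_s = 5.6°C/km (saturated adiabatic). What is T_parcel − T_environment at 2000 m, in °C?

Parcel:
  Dry to 600 m: -9.7 × 0.4 km = -3.88°C, so T = 3.32°C.
  Saturated to 2000 m: -5.6 × 1.4 km = -7.84°C, so T = -4.52°C.
Environment:
  Environment to 2000 m: -6.6 × 1.8 km = -11.88°C, so T = -4.68°C.
T_parcel − T_env = -4.52 − (-4.68) = +0.16°C

+0.16°C (parcel warmer than environment)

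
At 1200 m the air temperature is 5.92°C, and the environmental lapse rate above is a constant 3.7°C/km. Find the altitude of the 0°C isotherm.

2800 m

Height above start = (5.92 − 0) / 3.7 = 1.6 km
Altitude = 1200 m + 1600 m = 2800 m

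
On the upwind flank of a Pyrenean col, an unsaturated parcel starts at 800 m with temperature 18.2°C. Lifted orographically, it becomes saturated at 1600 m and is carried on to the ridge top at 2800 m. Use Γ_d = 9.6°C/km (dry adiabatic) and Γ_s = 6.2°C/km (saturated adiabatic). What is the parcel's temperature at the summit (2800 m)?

3.08°C

800 → 1600 m (dry, 9.6°C/km): ΔT = -9.6 × 0.8 = -7.68°C → T = 10.52°C
1600 → 2800 m (saturated, 6.2°C/km): ΔT = -6.2 × 1.2 = -7.44°C → T = 3.08°C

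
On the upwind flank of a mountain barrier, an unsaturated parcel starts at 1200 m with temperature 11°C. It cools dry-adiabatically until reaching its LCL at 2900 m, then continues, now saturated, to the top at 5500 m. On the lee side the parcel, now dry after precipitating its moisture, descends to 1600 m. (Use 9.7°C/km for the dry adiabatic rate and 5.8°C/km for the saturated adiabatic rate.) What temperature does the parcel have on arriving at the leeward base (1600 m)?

Dry to 2900 m: -9.7 × 1.7 km = -16.49°C, so T = -5.49°C.
Saturated to 5500 m: -5.8 × 2.6 km = -15.08°C, so T = -20.57°C.
Dry descent to 1600 m: +9.7 × 3.9 km = +37.83°C, so T = 17.26°C.

17.26°C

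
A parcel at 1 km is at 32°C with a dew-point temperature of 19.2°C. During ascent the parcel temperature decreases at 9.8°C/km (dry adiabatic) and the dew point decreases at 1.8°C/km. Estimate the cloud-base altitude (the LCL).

T and T_d converge at 9.8 − 1.8 = 8°C per km
Height above start = (32 − 19.2) / 8 = 1.6 km
LCL altitude = 1000 m + 1600 m = 2600 m

2.6 km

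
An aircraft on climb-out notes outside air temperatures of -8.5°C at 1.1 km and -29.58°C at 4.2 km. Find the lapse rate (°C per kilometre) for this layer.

6.8°C/km

Γ = −ΔT/Δz = (-8.5 − (-29.58)) / (4200 − 1100) m
  = 21.08°C / 3.1 km = 6.8°C/km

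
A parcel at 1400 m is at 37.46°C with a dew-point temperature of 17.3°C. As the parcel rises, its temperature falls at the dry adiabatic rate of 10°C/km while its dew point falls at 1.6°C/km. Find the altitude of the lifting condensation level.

T and T_d converge at 10 − 1.6 = 8.4°C per km
Height above start = (37.46 − 17.3) / 8.4 = 2.4 km
LCL altitude = 1400 m + 2400 m = 3800 m

3800 m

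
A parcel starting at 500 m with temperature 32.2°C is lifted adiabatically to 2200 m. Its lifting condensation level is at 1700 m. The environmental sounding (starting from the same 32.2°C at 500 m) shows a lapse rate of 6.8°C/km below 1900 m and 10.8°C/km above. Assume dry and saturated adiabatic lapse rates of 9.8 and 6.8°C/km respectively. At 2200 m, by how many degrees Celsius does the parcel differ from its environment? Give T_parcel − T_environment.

Parcel:
  From 500 m to 1700 m (dry): cools by 9.8 × 1.2 = 11.76°C, giving 20.44°C.
  From 1700 m to 2200 m (saturated): cools by 6.8 × 0.5 = 3.4°C, giving 17.04°C.
Environment:
  From 500 m to 1900 m (environment, lower layer): cools by 6.8 × 1.4 = 9.52°C, giving 22.68°C.
  From 1900 m to 2200 m (environment, upper layer): cools by 10.8 × 0.3 = 3.24°C, giving 19.44°C.
T_parcel − T_env = 17.04 − 19.44 = -2.4°C

-2.4°C (parcel cooler than environment)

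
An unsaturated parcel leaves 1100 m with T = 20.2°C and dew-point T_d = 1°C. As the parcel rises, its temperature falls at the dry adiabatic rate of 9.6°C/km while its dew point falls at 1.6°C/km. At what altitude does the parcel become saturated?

3500 m

T and T_d converge at 9.6 − 1.6 = 8°C per km
Height above start = (20.2 − 1) / 8 = 2.4 km
LCL altitude = 1100 m + 2400 m = 3500 m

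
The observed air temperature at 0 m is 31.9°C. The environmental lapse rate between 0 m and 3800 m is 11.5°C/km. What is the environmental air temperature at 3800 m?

Environmental to 3800 m: -11.5 × 3.8 km = -43.7°C, so T = -11.8°C.

-11.8°C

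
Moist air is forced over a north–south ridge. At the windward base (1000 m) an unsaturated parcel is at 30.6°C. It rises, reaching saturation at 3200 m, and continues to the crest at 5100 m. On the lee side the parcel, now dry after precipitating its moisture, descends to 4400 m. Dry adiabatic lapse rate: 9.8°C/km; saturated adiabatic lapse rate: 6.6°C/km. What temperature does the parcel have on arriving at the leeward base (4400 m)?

3.36°C

1000–3200 m, dry: Δz = 2.2 km ⇒ ΔT = -21.56°C; T = 9.04°C
3200–5100 m, saturated: Δz = 1.9 km ⇒ ΔT = -12.54°C; T = -3.5°C
5100–4400 m, dry descent: Δz = 0.7 km ⇒ ΔT = +6.86°C; T = 3.36°C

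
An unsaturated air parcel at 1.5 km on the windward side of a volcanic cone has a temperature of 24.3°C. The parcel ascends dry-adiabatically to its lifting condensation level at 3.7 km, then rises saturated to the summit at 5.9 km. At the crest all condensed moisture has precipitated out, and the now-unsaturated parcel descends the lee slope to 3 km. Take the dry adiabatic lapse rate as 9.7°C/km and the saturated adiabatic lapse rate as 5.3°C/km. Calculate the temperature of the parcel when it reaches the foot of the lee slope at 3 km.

1500 → 3700 m (dry, 9.7°C/km): ΔT = -9.7 × 2.2 = -21.34°C → T = 2.96°C
3700 → 5900 m (saturated, 5.3°C/km): ΔT = -5.3 × 2.2 = -11.66°C → T = -8.7°C
5900 → 3000 m (dry descent, 9.7°C/km): ΔT = +9.7 × 2.9 = +28.13°C → T = 19.43°C

19.43°C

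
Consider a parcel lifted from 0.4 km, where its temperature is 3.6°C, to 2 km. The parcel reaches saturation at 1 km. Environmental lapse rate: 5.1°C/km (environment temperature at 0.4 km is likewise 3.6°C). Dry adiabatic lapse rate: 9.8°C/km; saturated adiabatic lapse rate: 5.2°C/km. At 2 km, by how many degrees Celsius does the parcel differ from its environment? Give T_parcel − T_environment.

-2.92°C (parcel cooler than environment)

Parcel:
  400–1000 m, dry: Δz = 0.6 km ⇒ ΔT = -5.88°C; T = -2.28°C
  1000–2000 m, saturated: Δz = 1 km ⇒ ΔT = -5.2°C; T = -7.48°C
Environment:
  400–2000 m, environment: Δz = 1.6 km ⇒ ΔT = -8.16°C; T = -4.56°C
T_parcel − T_env = -7.48 − (-4.56) = -2.92°C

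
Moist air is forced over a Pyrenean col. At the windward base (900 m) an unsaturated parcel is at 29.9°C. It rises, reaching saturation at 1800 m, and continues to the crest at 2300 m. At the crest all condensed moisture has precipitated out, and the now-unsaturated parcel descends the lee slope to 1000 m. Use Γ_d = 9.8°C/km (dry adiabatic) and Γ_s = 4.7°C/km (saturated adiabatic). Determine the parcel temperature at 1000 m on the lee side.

31.47°C

From 900 m to 1800 m (dry): cools by 9.8 × 0.9 = 8.82°C, giving 21.08°C.
From 1800 m to 2300 m (saturated): cools by 4.7 × 0.5 = 2.35°C, giving 18.73°C.
From 2300 m to 1000 m (dry descent): warms by 9.8 × 1.3 = 12.74°C, giving 31.47°C.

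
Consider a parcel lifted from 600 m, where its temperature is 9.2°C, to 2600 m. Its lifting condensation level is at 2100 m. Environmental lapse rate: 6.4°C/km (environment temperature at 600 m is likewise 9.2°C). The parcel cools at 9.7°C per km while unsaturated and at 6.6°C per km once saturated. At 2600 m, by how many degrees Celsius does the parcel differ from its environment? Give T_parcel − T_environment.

Parcel:
  600–2100 m, dry: Δz = 1.5 km ⇒ ΔT = -14.55°C; T = -5.35°C
  2100–2600 m, saturated: Δz = 0.5 km ⇒ ΔT = -3.3°C; T = -8.65°C
Environment:
  600–2600 m, environment: Δz = 2 km ⇒ ΔT = -12.8°C; T = -3.6°C
T_parcel − T_env = -8.65 − (-3.6) = -5.05°C

-5.05°C (parcel cooler than environment)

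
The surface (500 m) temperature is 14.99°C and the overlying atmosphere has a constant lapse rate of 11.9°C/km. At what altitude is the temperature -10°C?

Height above start = (14.99 − (-10)) / 11.9 = 2.1 km
Altitude = 500 m + 2100 m = 2600 m

2600 m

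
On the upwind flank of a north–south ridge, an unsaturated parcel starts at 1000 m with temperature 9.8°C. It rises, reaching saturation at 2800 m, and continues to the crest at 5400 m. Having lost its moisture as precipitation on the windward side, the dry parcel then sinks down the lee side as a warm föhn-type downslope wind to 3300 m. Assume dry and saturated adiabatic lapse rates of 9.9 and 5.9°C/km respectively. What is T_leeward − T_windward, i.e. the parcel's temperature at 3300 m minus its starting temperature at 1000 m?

-12.37°C

From 1000 m to 2800 m (dry): cools by 9.9 × 1.8 = 17.82°C, giving -8.02°C.
From 2800 m to 5400 m (saturated): cools by 5.9 × 2.6 = 15.34°C, giving -23.36°C.
From 5400 m to 3300 m (dry descent): warms by 9.9 × 2.1 = 20.79°C, giving -2.57°C.
Net change vs windward start: -2.57 − 9.8 = -12.37°C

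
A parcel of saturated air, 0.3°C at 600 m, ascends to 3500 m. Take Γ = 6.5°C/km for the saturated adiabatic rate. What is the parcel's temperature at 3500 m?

-18.55°C

600 → 3500 m (saturated adiabatic, 6.5°C/km): ΔT = -6.5 × 2.9 = -18.85°C → T = -18.55°C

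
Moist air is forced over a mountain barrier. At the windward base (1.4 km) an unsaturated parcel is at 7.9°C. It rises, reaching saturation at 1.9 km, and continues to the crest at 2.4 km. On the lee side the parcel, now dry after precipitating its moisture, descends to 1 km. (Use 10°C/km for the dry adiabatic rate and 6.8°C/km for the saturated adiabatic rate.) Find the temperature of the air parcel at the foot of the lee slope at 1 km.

Dry to 1900 m: -10 × 0.5 km = -5°C, so T = 2.9°C.
Saturated to 2400 m: -6.8 × 0.5 km = -3.4°C, so T = -0.5°C.
Dry descent to 1000 m: +10 × 1.4 km = +14°C, so T = 13.5°C.

13.5°C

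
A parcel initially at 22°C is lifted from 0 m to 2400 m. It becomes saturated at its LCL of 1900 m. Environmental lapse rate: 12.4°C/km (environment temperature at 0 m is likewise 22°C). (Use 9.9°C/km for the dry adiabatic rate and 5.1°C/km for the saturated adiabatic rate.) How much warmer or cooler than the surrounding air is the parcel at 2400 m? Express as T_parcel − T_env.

Parcel:
  From 0 m to 1900 m (dry): cools by 9.9 × 1.9 = 18.81°C, giving 3.19°C.
  From 1900 m to 2400 m (saturated): cools by 5.1 × 0.5 = 2.55°C, giving 0.64°C.
Environment:
  From 0 m to 2400 m (environment): cools by 12.4 × 2.4 = 29.76°C, giving -7.76°C.
T_parcel − T_env = 0.64 − (-7.76) = +8.4°C

+8.4°C (parcel warmer than environment)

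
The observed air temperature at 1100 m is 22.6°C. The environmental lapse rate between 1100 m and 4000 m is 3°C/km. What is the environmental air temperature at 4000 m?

1100 → 4000 m (environmental, 3°C/km): ΔT = -3 × 2.9 = -8.7°C → T = 13.9°C

13.9°C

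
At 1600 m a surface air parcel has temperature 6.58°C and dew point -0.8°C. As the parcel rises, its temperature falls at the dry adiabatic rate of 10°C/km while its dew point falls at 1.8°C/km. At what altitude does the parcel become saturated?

T and T_d converge at 10 − 1.8 = 8.2°C per km
Height above start = (6.58 − (-0.8)) / 8.2 = 0.9 km
LCL altitude = 1600 m + 900 m = 2500 m

2500 m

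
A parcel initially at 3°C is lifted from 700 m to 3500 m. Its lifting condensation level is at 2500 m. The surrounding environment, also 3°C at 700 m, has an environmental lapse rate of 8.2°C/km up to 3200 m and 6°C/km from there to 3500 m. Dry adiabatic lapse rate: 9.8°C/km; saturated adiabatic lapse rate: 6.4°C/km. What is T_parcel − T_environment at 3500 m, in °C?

Parcel:
  700 → 2500 m (dry, 9.8°C/km): ΔT = -9.8 × 1.8 = -17.64°C → T = -14.64°C
  2500 → 3500 m (saturated, 6.4°C/km): ΔT = -6.4 × 1 = -6.4°C → T = -21.04°C
Environment:
  700 → 3200 m (environment, lower layer, 8.2°C/km): ΔT = -8.2 × 2.5 = -20.5°C → T = -17.5°C
  3200 → 3500 m (environment, upper layer, 6°C/km): ΔT = -6 × 0.3 = -1.8°C → T = -19.3°C
T_parcel − T_env = -21.04 − (-19.3) = -1.74°C

-1.74°C (parcel cooler than environment)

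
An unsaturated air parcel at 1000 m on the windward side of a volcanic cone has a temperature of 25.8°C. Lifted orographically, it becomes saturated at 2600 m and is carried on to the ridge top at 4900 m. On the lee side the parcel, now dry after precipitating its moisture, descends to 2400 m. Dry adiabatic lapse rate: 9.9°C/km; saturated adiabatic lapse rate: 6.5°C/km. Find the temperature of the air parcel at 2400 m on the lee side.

Dry to 2600 m: -9.9 × 1.6 km = -15.84°C, so T = 9.96°C.
Saturated to 4900 m: -6.5 × 2.3 km = -14.95°C, so T = -4.99°C.
Dry descent to 2400 m: +9.9 × 2.5 km = +24.75°C, so T = 19.76°C.

19.76°C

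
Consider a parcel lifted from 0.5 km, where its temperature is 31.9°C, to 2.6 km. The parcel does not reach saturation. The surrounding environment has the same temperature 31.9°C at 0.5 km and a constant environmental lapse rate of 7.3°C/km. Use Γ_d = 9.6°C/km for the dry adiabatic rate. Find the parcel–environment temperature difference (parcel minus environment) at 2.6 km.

Parcel:
  From 500 m to 2600 m (dry): cools by 9.6 × 2.1 = 20.16°C, giving 11.74°C.
Environment:
  From 500 m to 2600 m (environment): cools by 7.3 × 2.1 = 15.33°C, giving 16.57°C.
T_parcel − T_env = 11.74 − 16.57 = -4.83°C

-4.83°C (parcel cooler than environment)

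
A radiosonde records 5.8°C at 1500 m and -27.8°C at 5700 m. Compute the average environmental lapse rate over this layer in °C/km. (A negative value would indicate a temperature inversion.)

8°C/km

Γ = −ΔT/Δz = (5.8 − (-27.8)) / (5700 − 1500) m
  = 33.6°C / 4.2 km = 8°C/km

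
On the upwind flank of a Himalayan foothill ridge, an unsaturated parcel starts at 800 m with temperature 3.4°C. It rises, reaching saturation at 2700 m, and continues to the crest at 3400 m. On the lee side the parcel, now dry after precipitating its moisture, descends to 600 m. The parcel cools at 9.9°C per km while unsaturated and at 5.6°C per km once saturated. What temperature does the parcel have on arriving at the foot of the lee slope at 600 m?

8.39°C

800–2700 m, dry: Δz = 1.9 km ⇒ ΔT = -18.81°C; T = -15.41°C
2700–3400 m, saturated: Δz = 0.7 km ⇒ ΔT = -3.92°C; T = -19.33°C
3400–600 m, dry descent: Δz = 2.8 km ⇒ ΔT = +27.72°C; T = 8.39°C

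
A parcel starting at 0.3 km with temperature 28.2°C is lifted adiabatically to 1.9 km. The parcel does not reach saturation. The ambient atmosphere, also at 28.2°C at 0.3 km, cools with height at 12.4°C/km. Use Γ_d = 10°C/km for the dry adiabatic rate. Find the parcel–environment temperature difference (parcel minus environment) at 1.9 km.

Parcel:
  Dry to 1900 m: -10 × 1.6 km = -16°C, so T = 12.2°C.
Environment:
  Environment to 1900 m: -12.4 × 1.6 km = -19.84°C, so T = 8.36°C.
T_parcel − T_env = 12.2 − 8.36 = +3.84°C

+3.84°C (parcel warmer than environment)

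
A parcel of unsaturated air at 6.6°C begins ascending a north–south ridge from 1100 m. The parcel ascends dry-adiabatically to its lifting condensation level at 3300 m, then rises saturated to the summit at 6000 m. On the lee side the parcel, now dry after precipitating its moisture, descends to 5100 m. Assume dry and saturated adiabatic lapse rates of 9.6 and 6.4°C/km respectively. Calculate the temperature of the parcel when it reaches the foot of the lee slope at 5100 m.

-23.16°C

From 1100 m to 3300 m (dry): cools by 9.6 × 2.2 = 21.12°C, giving -14.52°C.
From 3300 m to 6000 m (saturated): cools by 6.4 × 2.7 = 17.28°C, giving -31.8°C.
From 6000 m to 5100 m (dry descent): warms by 9.6 × 0.9 = 8.64°C, giving -23.16°C.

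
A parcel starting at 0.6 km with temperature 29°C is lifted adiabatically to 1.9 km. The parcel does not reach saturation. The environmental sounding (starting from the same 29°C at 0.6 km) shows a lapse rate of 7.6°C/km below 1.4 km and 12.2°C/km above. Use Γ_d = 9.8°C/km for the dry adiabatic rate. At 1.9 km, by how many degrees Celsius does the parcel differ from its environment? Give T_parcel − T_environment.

-0.56°C (parcel cooler than environment)

Parcel:
  600–1900 m, dry: Δz = 1.3 km ⇒ ΔT = -12.74°C; T = 16.26°C
Environment:
  600–1400 m, environment, lower layer: Δz = 0.8 km ⇒ ΔT = -6.08°C; T = 22.92°C
  1400–1900 m, environment, upper layer: Δz = 0.5 km ⇒ ΔT = -6.1°C; T = 16.82°C
T_parcel − T_env = 16.26 − 16.82 = -0.56°C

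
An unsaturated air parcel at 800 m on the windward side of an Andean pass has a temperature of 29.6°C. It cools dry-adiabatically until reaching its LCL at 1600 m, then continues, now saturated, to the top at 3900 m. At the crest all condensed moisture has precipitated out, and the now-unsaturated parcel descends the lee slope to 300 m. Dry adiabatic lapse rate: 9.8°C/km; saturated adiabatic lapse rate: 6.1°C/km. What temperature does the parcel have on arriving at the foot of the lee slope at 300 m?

43.01°C

800 → 1600 m (dry, 9.8°C/km): ΔT = -9.8 × 0.8 = -7.84°C → T = 21.76°C
1600 → 3900 m (saturated, 6.1°C/km): ΔT = -6.1 × 2.3 = -14.03°C → T = 7.73°C
3900 → 300 m (dry descent, 9.8°C/km): ΔT = +9.8 × 3.6 = +35.28°C → T = 43.01°C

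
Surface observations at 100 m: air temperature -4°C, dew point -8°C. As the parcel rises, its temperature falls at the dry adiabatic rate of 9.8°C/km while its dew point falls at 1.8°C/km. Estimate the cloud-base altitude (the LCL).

T and T_d converge at 9.8 − 1.8 = 8°C per km
Height above start = (-4 − (-8)) / 8 = 0.5 km
LCL altitude = 100 m + 500 m = 600 m

600 m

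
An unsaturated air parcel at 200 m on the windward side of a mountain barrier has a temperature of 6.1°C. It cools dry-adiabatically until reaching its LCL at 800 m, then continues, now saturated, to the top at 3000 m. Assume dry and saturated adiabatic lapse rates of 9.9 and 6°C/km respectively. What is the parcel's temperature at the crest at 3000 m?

From 200 m to 800 m (dry): cools by 9.9 × 0.6 = 5.94°C, giving 0.16°C.
From 800 m to 3000 m (saturated): cools by 6 × 2.2 = 13.2°C, giving -13.04°C.

-13.04°C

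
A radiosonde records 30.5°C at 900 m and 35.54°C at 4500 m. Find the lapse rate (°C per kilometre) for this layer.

-1.4°C/km

Γ = −ΔT/Δz = (30.5 − 35.54) / (4500 − 900) m
  = -5.04°C / 3.6 km = -1.4°C/km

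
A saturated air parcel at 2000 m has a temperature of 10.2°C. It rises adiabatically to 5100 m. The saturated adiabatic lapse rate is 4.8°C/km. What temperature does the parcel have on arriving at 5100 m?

-4.68°C

From 2000 m to 5100 m (saturated adiabatic): cools by 4.8 × 3.1 = 14.88°C, giving -4.68°C.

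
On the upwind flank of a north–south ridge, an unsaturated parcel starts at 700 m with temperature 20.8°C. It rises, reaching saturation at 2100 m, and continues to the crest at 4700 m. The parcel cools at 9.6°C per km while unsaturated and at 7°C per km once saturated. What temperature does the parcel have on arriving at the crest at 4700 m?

-10.84°C

Dry to 2100 m: -9.6 × 1.4 km = -13.44°C, so T = 7.36°C.
Saturated to 4700 m: -7 × 2.6 km = -18.2°C, so T = -10.84°C.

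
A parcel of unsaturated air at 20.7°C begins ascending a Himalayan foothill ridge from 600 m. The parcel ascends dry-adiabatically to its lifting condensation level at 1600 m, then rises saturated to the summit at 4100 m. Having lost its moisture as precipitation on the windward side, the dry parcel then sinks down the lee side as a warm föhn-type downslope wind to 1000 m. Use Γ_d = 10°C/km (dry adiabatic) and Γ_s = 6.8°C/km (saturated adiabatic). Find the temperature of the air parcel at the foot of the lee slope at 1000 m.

Dry to 1600 m: -10 × 1 km = -10°C, so T = 10.7°C.
Saturated to 4100 m: -6.8 × 2.5 km = -17°C, so T = -6.3°C.
Dry descent to 1000 m: +10 × 3.1 km = +31°C, so T = 24.7°C.

24.7°C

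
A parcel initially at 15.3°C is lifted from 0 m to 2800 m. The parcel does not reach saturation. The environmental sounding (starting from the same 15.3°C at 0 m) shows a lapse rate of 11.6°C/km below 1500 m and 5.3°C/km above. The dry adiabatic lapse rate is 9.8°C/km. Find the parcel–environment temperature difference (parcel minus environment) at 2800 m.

Parcel:
  0–2800 m, dry: Δz = 2.8 km ⇒ ΔT = -27.44°C; T = -12.14°C
Environment:
  0–1500 m, environment, lower layer: Δz = 1.5 km ⇒ ΔT = -17.4°C; T = -2.1°C
  1500–2800 m, environment, upper layer: Δz = 1.3 km ⇒ ΔT = -6.89°C; T = -8.99°C
T_parcel − T_env = -12.14 − (-8.99) = -3.15°C

-3.15°C (parcel cooler than environment)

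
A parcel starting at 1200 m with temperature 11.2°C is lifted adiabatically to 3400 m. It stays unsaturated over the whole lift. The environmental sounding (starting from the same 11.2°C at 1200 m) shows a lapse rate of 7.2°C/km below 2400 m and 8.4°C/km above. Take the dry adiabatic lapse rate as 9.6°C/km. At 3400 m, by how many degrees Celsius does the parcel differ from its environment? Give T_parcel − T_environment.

Parcel:
  1200 → 3400 m (dry, 9.6°C/km): ΔT = -9.6 × 2.2 = -21.12°C → T = -9.92°C
Environment:
  1200 → 2400 m (environment, lower layer, 7.2°C/km): ΔT = -7.2 × 1.2 = -8.64°C → T = 2.56°C
  2400 → 3400 m (environment, upper layer, 8.4°C/km): ΔT = -8.4 × 1 = -8.4°C → T = -5.84°C
T_parcel − T_env = -9.92 − (-5.84) = -4.08°C

-4.08°C (parcel cooler than environment)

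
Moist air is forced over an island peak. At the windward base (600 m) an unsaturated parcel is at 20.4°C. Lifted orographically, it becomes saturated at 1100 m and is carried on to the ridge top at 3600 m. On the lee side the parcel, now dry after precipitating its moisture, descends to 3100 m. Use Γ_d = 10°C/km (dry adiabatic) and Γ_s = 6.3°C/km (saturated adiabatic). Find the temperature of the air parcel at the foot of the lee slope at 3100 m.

600 → 1100 m (dry, 10°C/km): ΔT = -10 × 0.5 = -5°C → T = 15.4°C
1100 → 3600 m (saturated, 6.3°C/km): ΔT = -6.3 × 2.5 = -15.75°C → T = -0.35°C
3600 → 3100 m (dry descent, 10°C/km): ΔT = +10 × 0.5 = +5°C → T = 4.65°C

4.65°C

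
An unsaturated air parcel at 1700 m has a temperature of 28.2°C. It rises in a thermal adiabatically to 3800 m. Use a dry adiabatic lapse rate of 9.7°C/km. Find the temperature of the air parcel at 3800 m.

7.83°C

1700 → 3800 m (dry adiabatic, 9.7°C/km): ΔT = -9.7 × 2.1 = -20.37°C → T = 7.83°C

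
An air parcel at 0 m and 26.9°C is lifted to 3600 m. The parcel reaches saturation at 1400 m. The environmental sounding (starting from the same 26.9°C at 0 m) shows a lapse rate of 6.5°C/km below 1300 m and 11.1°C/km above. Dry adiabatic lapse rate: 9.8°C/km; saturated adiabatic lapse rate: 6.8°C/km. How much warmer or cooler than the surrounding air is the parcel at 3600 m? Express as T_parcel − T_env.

Parcel:
  0–1400 m, dry: Δz = 1.4 km ⇒ ΔT = -13.72°C; T = 13.18°C
  1400–3600 m, saturated: Δz = 2.2 km ⇒ ΔT = -14.96°C; T = -1.78°C
Environment:
  0–1300 m, environment, lower layer: Δz = 1.3 km ⇒ ΔT = -8.45°C; T = 18.45°C
  1300–3600 m, environment, upper layer: Δz = 2.3 km ⇒ ΔT = -25.53°C; T = -7.08°C
T_parcel − T_env = -1.78 − (-7.08) = +5.3°C

+5.3°C (parcel warmer than environment)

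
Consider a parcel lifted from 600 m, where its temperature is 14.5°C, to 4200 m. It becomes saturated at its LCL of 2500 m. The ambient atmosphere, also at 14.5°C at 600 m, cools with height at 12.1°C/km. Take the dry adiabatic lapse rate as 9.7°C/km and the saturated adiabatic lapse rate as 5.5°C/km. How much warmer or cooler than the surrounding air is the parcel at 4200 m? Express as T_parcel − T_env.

Parcel:
  Dry to 2500 m: -9.7 × 1.9 km = -18.43°C, so T = -3.93°C.
  Saturated to 4200 m: -5.5 × 1.7 km = -9.35°C, so T = -13.28°C.
Environment:
  Environment to 4200 m: -12.1 × 3.6 km = -43.56°C, so T = -29.06°C.
T_parcel − T_env = -13.28 − (-29.06) = +15.78°C

+15.78°C (parcel warmer than environment)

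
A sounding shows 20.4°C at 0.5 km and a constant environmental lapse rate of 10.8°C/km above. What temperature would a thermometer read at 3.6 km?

-13.08°C

500 → 3600 m (environmental, 10.8°C/km): ΔT = -10.8 × 3.1 = -33.48°C → T = -13.08°C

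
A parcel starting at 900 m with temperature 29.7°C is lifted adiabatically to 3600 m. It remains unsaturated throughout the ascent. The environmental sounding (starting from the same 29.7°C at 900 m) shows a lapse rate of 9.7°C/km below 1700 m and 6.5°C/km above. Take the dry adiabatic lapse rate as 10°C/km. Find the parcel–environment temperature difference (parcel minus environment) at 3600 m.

-6.89°C (parcel cooler than environment)

Parcel:
  900 → 3600 m (dry, 10°C/km): ΔT = -10 × 2.7 = -27°C → T = 2.7°C
Environment:
  900 → 1700 m (environment, lower layer, 9.7°C/km): ΔT = -9.7 × 0.8 = -7.76°C → T = 21.94°C
  1700 → 3600 m (environment, upper layer, 6.5°C/km): ΔT = -6.5 × 1.9 = -12.35°C → T = 9.59°C
T_parcel − T_env = 2.7 − 9.59 = -6.89°C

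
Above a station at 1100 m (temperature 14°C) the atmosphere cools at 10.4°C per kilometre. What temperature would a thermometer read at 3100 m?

1100 → 3100 m (environmental, 10.4°C/km): ΔT = -10.4 × 2 = -20.8°C → T = -6.8°C

-6.8°C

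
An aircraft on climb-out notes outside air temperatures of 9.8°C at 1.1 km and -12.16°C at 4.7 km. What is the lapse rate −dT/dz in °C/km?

Γ = −ΔT/Δz = (9.8 − (-12.16)) / (4700 − 1100) m
  = 21.96°C / 3.6 km = 6.1°C/km

6.1°C/km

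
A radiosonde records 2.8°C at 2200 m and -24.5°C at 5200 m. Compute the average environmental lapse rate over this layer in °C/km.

9.1°C/km

Γ = −ΔT/Δz = (2.8 − (-24.5)) / (5200 − 2200) m
  = 27.3°C / 3 km = 9.1°C/km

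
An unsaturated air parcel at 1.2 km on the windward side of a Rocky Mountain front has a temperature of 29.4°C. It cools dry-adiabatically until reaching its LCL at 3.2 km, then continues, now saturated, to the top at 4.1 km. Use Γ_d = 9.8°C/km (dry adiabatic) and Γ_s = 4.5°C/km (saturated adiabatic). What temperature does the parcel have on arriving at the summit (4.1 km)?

5.75°C

1200–3200 m, dry: Δz = 2 km ⇒ ΔT = -19.6°C; T = 9.8°C
3200–4100 m, saturated: Δz = 0.9 km ⇒ ΔT = -4.05°C; T = 5.75°C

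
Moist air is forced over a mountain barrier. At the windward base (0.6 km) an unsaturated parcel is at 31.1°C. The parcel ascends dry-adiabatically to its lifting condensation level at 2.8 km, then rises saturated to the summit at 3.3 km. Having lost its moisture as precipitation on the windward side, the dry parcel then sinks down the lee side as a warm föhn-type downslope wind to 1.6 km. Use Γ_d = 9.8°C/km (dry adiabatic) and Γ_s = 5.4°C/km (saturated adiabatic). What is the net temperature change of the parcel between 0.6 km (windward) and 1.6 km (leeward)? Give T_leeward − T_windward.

-7.6°C

Dry to 2800 m: -9.8 × 2.2 km = -21.56°C, so T = 9.54°C.
Saturated to 3300 m: -5.4 × 0.5 km = -2.7°C, so T = 6.84°C.
Dry descent to 1600 m: +9.8 × 1.7 km = +16.66°C, so T = 23.5°C.
Net change vs windward start: 23.5 − 31.1 = -7.6°C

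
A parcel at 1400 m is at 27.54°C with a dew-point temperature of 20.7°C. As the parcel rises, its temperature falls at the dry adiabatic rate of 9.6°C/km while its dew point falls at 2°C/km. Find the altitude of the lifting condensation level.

2300 m

T and T_d converge at 9.6 − 2 = 7.6°C per km
Height above start = (27.54 − 20.7) / 7.6 = 0.9 km
LCL altitude = 1400 m + 900 m = 2300 m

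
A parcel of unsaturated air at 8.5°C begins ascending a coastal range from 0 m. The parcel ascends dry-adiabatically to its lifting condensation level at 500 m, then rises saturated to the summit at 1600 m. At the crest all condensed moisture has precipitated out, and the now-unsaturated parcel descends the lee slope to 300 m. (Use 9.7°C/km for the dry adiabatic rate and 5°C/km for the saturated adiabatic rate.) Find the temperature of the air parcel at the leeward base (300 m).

0 → 500 m (dry, 9.7°C/km): ΔT = -9.7 × 0.5 = -4.85°C → T = 3.65°C
500 → 1600 m (saturated, 5°C/km): ΔT = -5 × 1.1 = -5.5°C → T = -1.85°C
1600 → 300 m (dry descent, 9.7°C/km): ΔT = +9.7 × 1.3 = +12.61°C → T = 10.76°C

10.76°C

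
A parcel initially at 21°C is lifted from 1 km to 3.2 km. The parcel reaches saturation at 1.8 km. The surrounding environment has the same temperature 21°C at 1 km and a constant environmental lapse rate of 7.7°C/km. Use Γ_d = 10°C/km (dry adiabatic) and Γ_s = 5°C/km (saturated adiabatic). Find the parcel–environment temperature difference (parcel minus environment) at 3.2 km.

Parcel:
  1000 → 1800 m (dry, 10°C/km): ΔT = -10 × 0.8 = -8°C → T = 13°C
  1800 → 3200 m (saturated, 5°C/km): ΔT = -5 × 1.4 = -7°C → T = 6°C
Environment:
  1000 → 3200 m (environment, 7.7°C/km): ΔT = -7.7 × 2.2 = -16.94°C → T = 4.06°C
T_parcel − T_env = 6 − 4.06 = +1.94°C

+1.94°C (parcel warmer than environment)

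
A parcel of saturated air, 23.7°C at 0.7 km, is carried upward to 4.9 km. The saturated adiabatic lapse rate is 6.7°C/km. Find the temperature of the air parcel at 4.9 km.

-4.44°C

From 700 m to 4900 m (saturated adiabatic): cools by 6.7 × 4.2 = 28.14°C, giving -4.44°C.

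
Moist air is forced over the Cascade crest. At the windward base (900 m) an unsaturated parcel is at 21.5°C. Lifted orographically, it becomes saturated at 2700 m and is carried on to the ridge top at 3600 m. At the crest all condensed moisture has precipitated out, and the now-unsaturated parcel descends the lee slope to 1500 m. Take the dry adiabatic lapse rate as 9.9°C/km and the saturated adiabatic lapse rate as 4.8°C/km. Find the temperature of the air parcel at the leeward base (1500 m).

20.15°C

900 → 2700 m (dry, 9.9°C/km): ΔT = -9.9 × 1.8 = -17.82°C → T = 3.68°C
2700 → 3600 m (saturated, 4.8°C/km): ΔT = -4.8 × 0.9 = -4.32°C → T = -0.64°C
3600 → 1500 m (dry descent, 9.9°C/km): ΔT = +9.9 × 2.1 = +20.79°C → T = 20.15°C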